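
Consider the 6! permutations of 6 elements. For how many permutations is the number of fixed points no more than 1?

Sum C(6,i)·!(6-i) for i = 0..1:
  i=0: C(6,0)·!6 = 1·265 = 265
  i=1: C(6,1)·!5 = 6·44 = 264
Total = 529.

529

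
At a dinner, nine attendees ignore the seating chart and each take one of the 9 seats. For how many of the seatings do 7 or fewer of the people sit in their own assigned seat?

362879

# with exactly i fixed is C(9,i)·!(9-i); sum over i=0..7:
  i=0: C(9,0)·!9 = 1·133496 = 133496
  i=1: C(9,1)·!8 = 9·14833 = 133497
  i=2: C(9,2)·!7 = 36·1854 = 66744
  i=3: C(9,3)·!6 = 84·265 = 22260
  i=4: C(9,4)·!5 = 126·44 = 5544
  i=5: C(9,5)·!4 = 126·9 = 1134
  i=6: C(9,6)·!3 = 84·2 = 168
  i=7: C(9,7)·!2 = 36·1 = 36
Total = 362879.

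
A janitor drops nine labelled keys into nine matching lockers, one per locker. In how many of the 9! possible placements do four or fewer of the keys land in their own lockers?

361541

# with exactly i fixed is C(9,i)·!(9-i); sum over i=0..4:
  i=0: C(9,0)·!9 = 1·133496 = 133496
  i=1: C(9,1)·!8 = 9·14833 = 133497
  i=2: C(9,2)·!7 = 36·1854 = 66744
  i=3: C(9,3)·!6 = 84·265 = 22260
  i=4: C(9,4)·!5 = 126·44 = 5544
Total = 361541.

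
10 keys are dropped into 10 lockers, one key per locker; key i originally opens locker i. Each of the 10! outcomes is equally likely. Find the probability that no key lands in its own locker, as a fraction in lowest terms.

Favorable outcomes: !10 = 1334961.
Total outcomes: 10! = 3628800.
Probability = 1334961/3628800 = 16481/44800.

16481/44800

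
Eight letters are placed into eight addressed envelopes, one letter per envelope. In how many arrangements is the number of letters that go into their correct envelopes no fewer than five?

141

# with exactly i fixed is C(8,i)·!(8-i); sum over i=5..8:
  i=5: C(8,5)·!3 = 56·2 = 112
  i=6: C(8,6)·!2 = 28·1 = 28
  i=7: C(8,7)·!1 = 8·0 = 0
  i=8: C(8,8)·!0 = 1·1 = 1
Total = 141.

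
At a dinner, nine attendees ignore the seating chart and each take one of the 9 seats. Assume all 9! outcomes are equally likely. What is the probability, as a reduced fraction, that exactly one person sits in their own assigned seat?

2119/5760

Favorable outcomes: C(9,1)·!8 = 9·14833 = 133497.
Total outcomes: 9! = 362880.
Probability = 133497/362880 = 2119/5760.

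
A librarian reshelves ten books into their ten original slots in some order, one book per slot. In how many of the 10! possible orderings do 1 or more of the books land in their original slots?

2293839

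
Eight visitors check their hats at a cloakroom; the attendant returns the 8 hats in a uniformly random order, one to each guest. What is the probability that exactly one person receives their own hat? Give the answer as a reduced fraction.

103/280

Favorable outcomes: C(8,1)·!7 = 8·1854 = 14832.
Total outcomes: 8! = 40320.
Probability = 14832/40320 = 103/280.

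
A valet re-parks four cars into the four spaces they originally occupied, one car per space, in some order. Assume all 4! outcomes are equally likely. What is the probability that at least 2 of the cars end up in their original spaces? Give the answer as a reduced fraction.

7/24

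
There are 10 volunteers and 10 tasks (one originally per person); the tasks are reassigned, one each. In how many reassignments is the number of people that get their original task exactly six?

1890

Pick the 6 fixed positions: C(10,6) = 210 ways.
The other 4 form a derangement: !4 = 9.
Total: 210 × 9 = 1890.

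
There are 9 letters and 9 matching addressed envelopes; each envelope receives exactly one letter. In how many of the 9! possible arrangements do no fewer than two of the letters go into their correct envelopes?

95887

Sum C(9,i)·!(9-i) for i = 2..9:
  i=2: C(9,2)·!7 = 36·1854 = 66744
  i=3: C(9,3)·!6 = 84·265 = 22260
  i=4: C(9,4)·!5 = 126·44 = 5544
  i=5: C(9,5)·!4 = 126·9 = 1134
  i=6: C(9,6)·!3 = 84·2 = 168
  i=7: C(9,7)·!2 = 36·1 = 36
  i=8: C(9,8)·!1 = 9·0 = 0
  i=9: C(9,9)·!0 = 1·1 = 1
Total = 95887.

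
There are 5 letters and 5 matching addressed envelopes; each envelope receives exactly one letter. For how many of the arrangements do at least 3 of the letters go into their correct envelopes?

11

Sum C(5,i)·!(5-i) for i = 3..5:
  i=3: C(5,3)·!2 = 10·1 = 10
  i=4: C(5,4)·!1 = 5·0 = 0
  i=5: C(5,5)·!0 = 1·1 = 1
Total = 11.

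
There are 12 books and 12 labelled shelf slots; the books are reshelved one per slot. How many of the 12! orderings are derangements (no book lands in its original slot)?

The subfactorial !12 = [12!/e] (nearest integer).
12! = 479001600, and 479001600/e ≈ 176214840.93, so !12 = 176214841.

176214841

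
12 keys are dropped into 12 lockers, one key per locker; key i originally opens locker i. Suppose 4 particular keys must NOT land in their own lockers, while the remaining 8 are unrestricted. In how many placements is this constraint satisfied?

339696000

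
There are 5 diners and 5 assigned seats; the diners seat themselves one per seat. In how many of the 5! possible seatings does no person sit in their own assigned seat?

44

The subfactorial !5 = [5!/e] (nearest integer).
5! = 120, and 120/e ≈ 44.15, so !5 = 44.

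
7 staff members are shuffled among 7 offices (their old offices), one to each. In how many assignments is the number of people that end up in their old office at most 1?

3709

Sum C(7,i)·!(7-i) for i = 0..1:
  i=0: C(7,0)·!7 = 1·1854 = 1854
  i=1: C(7,1)·!6 = 7·265 = 1855
Total = 3709.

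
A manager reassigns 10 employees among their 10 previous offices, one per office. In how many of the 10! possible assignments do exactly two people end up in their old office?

Pick the 2 fixed positions: C(10,2) = 45 ways.
The other 8 form a derangement: !8 = 14833.
Total: 45 × 14833 = 667485.

667485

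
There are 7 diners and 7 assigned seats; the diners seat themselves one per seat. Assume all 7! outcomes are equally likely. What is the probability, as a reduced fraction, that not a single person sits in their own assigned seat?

103/280

Favorable outcomes: !7 = 1854.
Total outcomes: 7! = 5040.
Probability = 1854/5040 = 103/280.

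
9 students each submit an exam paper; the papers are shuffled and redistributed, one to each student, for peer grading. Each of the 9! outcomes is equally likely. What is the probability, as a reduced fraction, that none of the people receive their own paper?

16687/45360

Favorable outcomes: !9 = 133496.
Total outcomes: 9! = 362880.
Probability = 133496/362880 = 16687/45360.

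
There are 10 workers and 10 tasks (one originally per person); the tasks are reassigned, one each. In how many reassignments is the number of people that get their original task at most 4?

3615536

# with exactly i fixed is C(10,i)·!(10-i); sum over i=0..4:
  i=0: C(10,0)·!10 = 1·1334961 = 1334961
  i=1: C(10,1)·!9 = 10·133496 = 1334960
  i=2: C(10,2)·!8 = 45·14833 = 667485
  i=3: C(10,3)·!7 = 120·1854 = 222480
  i=4: C(10,4)·!6 = 210·265 = 55650
Total = 3615536.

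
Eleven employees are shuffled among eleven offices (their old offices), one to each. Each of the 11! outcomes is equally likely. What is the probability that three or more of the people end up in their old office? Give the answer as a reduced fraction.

Favorable outcomes: Σ_{i≥3} C(11,i)·!(11-i) = 165·14833 + 330·1854 + 462·265 + 462·44 + 330·9 + 165·2 + 55·1 + 11·0 + 1·1 = 3205379.
Total outcomes: 11! = 39916800.
Probability = 3205379/39916800 = 3205379/39916800.

3205379/39916800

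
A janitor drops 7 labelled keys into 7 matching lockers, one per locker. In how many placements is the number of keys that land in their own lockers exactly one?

1855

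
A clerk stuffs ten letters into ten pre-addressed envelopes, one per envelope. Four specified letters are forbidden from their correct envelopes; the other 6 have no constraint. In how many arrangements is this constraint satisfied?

2399760

Inclusion-exclusion on the 4 forbidden self-matches:
Σ_{j=0}^{4} (-1)^j C(4,j)(10-j)!
= C(4,0)·10! - C(4,1)·9! + C(4,2)·8! - C(4,3)·7! + C(4,4)·6!
= 3628800 - 1451520 + 241920 - 20160 + 720
= 2399760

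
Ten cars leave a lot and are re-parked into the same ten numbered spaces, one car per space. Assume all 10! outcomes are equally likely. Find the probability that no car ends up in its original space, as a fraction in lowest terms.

16481/44800

Favorable outcomes: !10 = 1334961.
Total outcomes: 10! = 3628800.
Probability = 1334961/3628800 = 16481/44800.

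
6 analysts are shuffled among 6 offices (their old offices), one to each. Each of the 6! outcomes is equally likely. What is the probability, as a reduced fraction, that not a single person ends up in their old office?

53/144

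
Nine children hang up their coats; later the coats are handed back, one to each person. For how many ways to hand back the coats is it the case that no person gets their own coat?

133496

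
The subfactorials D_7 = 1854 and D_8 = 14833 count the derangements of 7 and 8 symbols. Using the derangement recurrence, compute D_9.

133496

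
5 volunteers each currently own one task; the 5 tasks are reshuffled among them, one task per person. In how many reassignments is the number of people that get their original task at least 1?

76

Sum C(5,i)·!(5-i) for i = 1..5:
  i=1: C(5,1)·!4 = 5·9 = 45
  i=2: C(5,2)·!3 = 10·2 = 20
  i=3: C(5,3)·!2 = 10·1 = 10
  i=4: C(5,4)·!1 = 5·0 = 0
  i=5: C(5,5)·!0 = 1·1 = 1
Total = 76.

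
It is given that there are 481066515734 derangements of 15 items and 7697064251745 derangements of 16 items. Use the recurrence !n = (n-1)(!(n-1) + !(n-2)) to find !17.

!17 = (17-1)·(!16 + !15) = 16·(7697064251745 + 481066515734) = 16·8178130767479 = 130850092279664.

130850092279664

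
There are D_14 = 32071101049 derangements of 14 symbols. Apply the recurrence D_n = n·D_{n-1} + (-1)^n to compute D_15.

481066515734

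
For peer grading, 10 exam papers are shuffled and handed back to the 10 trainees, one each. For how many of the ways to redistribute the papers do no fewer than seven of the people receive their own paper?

# with exactly i fixed is C(10,i)·!(10-i); sum over i=7..10:
  i=7: C(10,7)·!3 = 120·2 = 240
  i=8: C(10,8)·!2 = 45·1 = 45
  i=9: C(10,9)·!1 = 10·0 = 0
  i=10: C(10,10)·!0 = 1·1 = 1
Total = 286.

286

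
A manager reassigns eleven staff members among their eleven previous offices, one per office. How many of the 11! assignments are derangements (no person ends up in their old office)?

14684570

!11 is the nearest integer to 11!/e.
11! = 39916800, and 39916800/e ≈ 14684570.08, so !11 = 14684570.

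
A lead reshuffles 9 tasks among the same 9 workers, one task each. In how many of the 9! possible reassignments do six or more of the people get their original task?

205

# with exactly i fixed is C(9,i)·!(9-i); sum over i=6..9:
  i=6: C(9,6)·!3 = 84·2 = 168
  i=7: C(9,7)·!2 = 36·1 = 36
  i=8: C(9,8)·!1 = 9·0 = 0
  i=9: C(9,9)·!0 = 1·1 = 1
Total = 205.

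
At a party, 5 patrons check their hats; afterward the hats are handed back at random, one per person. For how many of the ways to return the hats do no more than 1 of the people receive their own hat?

89

Sum C(5,i)·!(5-i) for i = 0..1:
  i=0: C(5,0)·!5 = 1·44 = 44
  i=1: C(5,1)·!4 = 5·9 = 45
Total = 89.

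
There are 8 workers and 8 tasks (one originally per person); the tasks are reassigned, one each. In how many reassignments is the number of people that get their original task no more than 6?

40319

# with exactly i fixed is C(8,i)·!(8-i); sum over i=0..6:
  i=0: C(8,0)·!8 = 1·14833 = 14833
  i=1: C(8,1)·!7 = 8·1854 = 14832
  i=2: C(8,2)·!6 = 28·265 = 7420
  i=3: C(8,3)·!5 = 56·44 = 2464
  i=4: C(8,4)·!4 = 70·9 = 630
  i=5: C(8,5)·!3 = 56·2 = 112
  i=6: C(8,6)·!2 = 28·1 = 28
Total = 40319.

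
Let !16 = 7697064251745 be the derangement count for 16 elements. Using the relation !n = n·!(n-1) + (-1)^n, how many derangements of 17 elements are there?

!17 = 17·7697064251745 - 1 = 130850092279664.

130850092279664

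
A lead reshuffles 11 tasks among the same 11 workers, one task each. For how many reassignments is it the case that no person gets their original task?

14684570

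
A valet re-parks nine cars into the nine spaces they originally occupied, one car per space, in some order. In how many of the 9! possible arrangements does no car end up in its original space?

133496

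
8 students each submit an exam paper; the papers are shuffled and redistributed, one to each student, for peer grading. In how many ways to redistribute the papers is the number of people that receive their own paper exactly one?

14832

Pick the single fixed position: C(8,1) = 8 ways.
The other 7 form a derangement: !7 = 1854.
Total: 8 × 1854 = 14832.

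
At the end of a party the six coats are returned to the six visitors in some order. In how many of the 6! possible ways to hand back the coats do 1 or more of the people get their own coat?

# with exactly i fixed is C(6,i)·!(6-i); sum over i=1..6:
  i=1: C(6,1)·!5 = 6·44 = 264
  i=2: C(6,2)·!4 = 15·9 = 135
  i=3: C(6,3)·!3 = 20·2 = 40
  i=4: C(6,4)·!2 = 15·1 = 15
  i=5: C(6,5)·!1 = 6·0 = 0
  i=6: C(6,6)·!0 = 1·1 = 1
Total = 455.

455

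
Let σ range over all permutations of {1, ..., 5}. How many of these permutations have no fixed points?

The subfactorial !5 = [5!/e] (nearest integer).
5! = 120, and 120/e ≈ 44.15, so !5 = 44.

44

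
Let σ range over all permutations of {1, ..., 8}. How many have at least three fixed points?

3235

Sum C(8,i)·!(8-i) for i = 3..8:
  i=3: C(8,3)·!5 = 56·44 = 2464
  i=4: C(8,4)·!4 = 70·9 = 630
  i=5: C(8,5)·!3 = 56·2 = 112
  i=6: C(8,6)·!2 = 28·1 = 28
  i=7: C(8,7)·!1 = 8·0 = 0
  i=8: C(8,8)·!0 = 1·1 = 1
Total = 3235.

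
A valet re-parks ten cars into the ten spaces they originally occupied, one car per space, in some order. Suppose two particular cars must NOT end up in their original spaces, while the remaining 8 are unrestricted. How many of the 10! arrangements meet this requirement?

2943360

Inclusion-exclusion on the 2 forbidden self-matches:
Σ_{j=0}^{2} (-1)^j C(2,j)(10-j)!
= C(2,0)·10! - C(2,1)·9! + C(2,2)·8!
= 3628800 - 725760 + 40320
= 2943360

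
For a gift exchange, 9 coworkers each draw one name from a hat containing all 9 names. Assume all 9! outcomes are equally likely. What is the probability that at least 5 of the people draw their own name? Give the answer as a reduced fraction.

1339/362880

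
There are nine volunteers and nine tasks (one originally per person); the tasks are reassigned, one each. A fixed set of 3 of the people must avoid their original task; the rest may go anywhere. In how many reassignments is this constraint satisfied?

Inclusion-exclusion on the 3 forbidden self-matches:
Σ_{j=0}^{3} (-1)^j C(3,j)(9-j)!
= C(3,0)·9! - C(3,1)·8! + C(3,2)·7! - C(3,3)·6!
= 362880 - 120960 + 15120 - 720
= 256320

256320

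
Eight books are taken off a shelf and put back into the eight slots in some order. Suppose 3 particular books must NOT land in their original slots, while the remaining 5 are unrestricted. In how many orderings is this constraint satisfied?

Inclusion-exclusion on the 3 forbidden self-matches:
Σ_{j=0}^{3} (-1)^j C(3,j)(8-j)!
= C(3,0)·8! - C(3,1)·7! + C(3,2)·6! - C(3,3)·5!
= 40320 - 15120 + 2160 - 120
= 27240

27240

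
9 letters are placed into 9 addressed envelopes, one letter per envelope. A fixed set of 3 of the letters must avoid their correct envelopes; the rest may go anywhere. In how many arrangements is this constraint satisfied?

256320

Let A_j be the event that the j-th constrained one is fixed. By inclusion-exclusion over the 3 events:
Σ_{j=0}^{3} (-1)^j C(3,j)(9-j)!
= C(3,0)·9! - C(3,1)·8! + C(3,2)·7! - C(3,3)·6!
= 362880 - 120960 + 15120 - 720
= 256320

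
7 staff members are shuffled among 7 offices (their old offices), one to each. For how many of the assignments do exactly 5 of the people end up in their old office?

Pick the 5 fixed positions: C(7,5) = 21 ways.
The remaining 2 must be deranged: !2 = 1.
Total: 21 × 1 = 21.

21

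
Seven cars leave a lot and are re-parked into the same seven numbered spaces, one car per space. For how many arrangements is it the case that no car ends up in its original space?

The subfactorial !7 = [7!/e] (nearest integer).
7! = 5040, and 5040/e ≈ 1854.11, so !7 = 1854.

1854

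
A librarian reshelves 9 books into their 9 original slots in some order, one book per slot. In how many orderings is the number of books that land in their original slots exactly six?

Pick the 6 fixed positions: C(9,6) = 84 ways.
The remaining 3 must be deranged: !3 = 2.
Total: 84 × 2 = 168.

168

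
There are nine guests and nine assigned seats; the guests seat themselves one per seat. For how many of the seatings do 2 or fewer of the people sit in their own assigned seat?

333737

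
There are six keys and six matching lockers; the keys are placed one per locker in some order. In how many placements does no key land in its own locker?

265

The subfactorial !6 = [6!/e] (nearest integer).
6! = 720, and 720/e ≈ 264.87, so !6 = 265.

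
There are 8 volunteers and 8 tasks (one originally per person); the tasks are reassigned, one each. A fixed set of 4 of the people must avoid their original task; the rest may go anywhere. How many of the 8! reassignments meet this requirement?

24024

Inclusion-exclusion on the 4 forbidden self-matches:
Σ_{j=0}^{4} (-1)^j C(4,j)(8-j)!
= C(4,0)·8! - C(4,1)·7! + C(4,2)·6! - C(4,3)·5! + C(4,4)·4!
= 40320 - 20160 + 4320 - 480 + 24
= 24024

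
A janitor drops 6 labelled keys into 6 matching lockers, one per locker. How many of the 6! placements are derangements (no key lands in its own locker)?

265

Use !n = n·!(n-1) + (-1)^n.
!6 = 6·44 + 1 = 265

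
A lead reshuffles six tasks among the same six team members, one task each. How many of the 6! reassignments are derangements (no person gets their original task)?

265

By inclusion-exclusion, !6 = Σ (-1)^k · 6!/k! for k=0..6
= 6! - 6!/1! + 6!/2! - 6!/3! + 6!/4! - 6!/5! + 6!/6!
= 720 - 720 + 360 - 120 + 30 - 6 + 1
= 265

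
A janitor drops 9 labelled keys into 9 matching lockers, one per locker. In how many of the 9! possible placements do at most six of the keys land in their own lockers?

362843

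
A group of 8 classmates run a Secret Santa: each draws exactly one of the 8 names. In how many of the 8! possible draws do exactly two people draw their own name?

Choose which 2 of the 8 are fixed: C(8,2) = 28.
The remaining 6 must be deranged: !6 = 265.
Total: 28 × 265 = 7420.

7420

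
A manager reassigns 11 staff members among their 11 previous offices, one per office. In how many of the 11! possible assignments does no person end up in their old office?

14684570

Use !n = n·!(n-1) + (-1)^n.
!11 = 11·1334961 - 1 = 14684570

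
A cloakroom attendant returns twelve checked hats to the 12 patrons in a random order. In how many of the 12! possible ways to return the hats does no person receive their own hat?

!12 = 12! · Σ_{k=0}^{12} (-1)^k/k!
= 12! - 12!/1! + 12!/2! - 12!/3! + 12!/4! - 12!/5! + 12!/6! - 12!/7! + 12!/8! - 12!/9! + 12!/10! - 12!/11! + 12!/12!
= 479001600 - 479001600 + 239500800 - 79833600 + 19958400 - 3991680 + 665280 - 95040 + 11880 - 1320 + 132 - 12 + 1
= 176214841

176214841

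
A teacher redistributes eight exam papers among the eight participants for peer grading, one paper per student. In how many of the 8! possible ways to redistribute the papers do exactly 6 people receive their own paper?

28

Pick the 6 fixed positions: C(8,6) = 28 ways.
The other 2 form a derangement: !2 = 1.
Total: 28 × 1 = 28.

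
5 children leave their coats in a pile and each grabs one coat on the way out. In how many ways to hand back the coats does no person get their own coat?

44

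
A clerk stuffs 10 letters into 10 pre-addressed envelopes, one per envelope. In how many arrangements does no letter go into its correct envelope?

1334961

!10 = 10! · Σ_{k=0}^{10} (-1)^k/k!
= 10! - 10!/1! + 10!/2! - 10!/3! + 10!/4! - 10!/5! + 10!/6! - 10!/7! + 10!/8! - 10!/9! + 10!/10!
= 3628800 - 3628800 + 1814400 - 604800 + 151200 - 30240 + 5040 - 720 + 90 - 10 + 1
= 1334961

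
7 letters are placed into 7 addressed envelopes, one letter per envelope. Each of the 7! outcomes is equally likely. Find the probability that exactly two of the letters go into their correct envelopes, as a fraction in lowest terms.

11/60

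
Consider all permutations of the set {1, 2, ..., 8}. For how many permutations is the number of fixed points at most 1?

29665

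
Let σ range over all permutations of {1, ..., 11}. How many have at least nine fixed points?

Sum C(11,i)·!(11-i) for i = 9..11:
  i=9: C(11,9)·!2 = 55·1 = 55
  i=10: C(11,10)·!1 = 11·0 = 0
  i=11: C(11,11)·!0 = 1·1 = 1
Total = 56.

56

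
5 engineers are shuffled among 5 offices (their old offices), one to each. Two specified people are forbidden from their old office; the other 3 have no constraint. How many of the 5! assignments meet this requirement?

78

Inclusion-exclusion on the 2 forbidden self-matches:
Σ_{j=0}^{2} (-1)^j C(2,j)(5-j)!
= C(2,0)·5! - C(2,1)·4! + C(2,2)·3!
= 120 - 48 + 6
= 78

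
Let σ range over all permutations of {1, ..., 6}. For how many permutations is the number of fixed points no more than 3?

704

# with exactly i fixed is C(6,i)·!(6-i); sum over i=0..3:
  i=0: C(6,0)·!6 = 1·265 = 265
  i=1: C(6,1)·!5 = 6·44 = 264
  i=2: C(6,2)·!4 = 15·9 = 135
  i=3: C(6,3)·!3 = 20·2 = 40
Total = 704.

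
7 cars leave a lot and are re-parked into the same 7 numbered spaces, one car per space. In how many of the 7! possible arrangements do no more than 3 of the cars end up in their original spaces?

Sum C(7,i)·!(7-i) for i = 0..3:
  i=0: C(7,0)·!7 = 1·1854 = 1854
  i=1: C(7,1)·!6 = 7·265 = 1855
  i=2: C(7,2)·!5 = 21·44 = 924
  i=3: C(7,3)·!4 = 35·9 = 315
Total = 4948.

4948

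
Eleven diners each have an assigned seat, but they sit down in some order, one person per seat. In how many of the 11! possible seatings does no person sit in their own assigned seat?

The subfactorial !11 = [11!/e] (nearest integer).
11! = 39916800, and 39916800/e ≈ 14684570.08, so !11 = 14684570.

14684570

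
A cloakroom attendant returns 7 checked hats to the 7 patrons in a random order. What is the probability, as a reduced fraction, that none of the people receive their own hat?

103/280

Favorable outcomes: !7 = 1854.
Total outcomes: 7! = 5040.
Probability = 1854/5040 = 103/280.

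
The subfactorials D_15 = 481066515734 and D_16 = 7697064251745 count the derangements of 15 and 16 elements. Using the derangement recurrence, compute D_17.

130850092279664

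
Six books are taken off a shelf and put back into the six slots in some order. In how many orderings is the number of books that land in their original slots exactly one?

264

Choose which one of the 6 is fixed: C(6,1) = 6.
The other 5 form a derangement: !5 = 44.
Total: 6 × 44 = 264.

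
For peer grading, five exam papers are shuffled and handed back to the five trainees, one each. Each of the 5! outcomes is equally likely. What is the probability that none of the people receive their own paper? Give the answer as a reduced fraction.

Favorable outcomes: !5 = 44.
Total outcomes: 5! = 120.
Probability = 44/120 = 11/30.

11/30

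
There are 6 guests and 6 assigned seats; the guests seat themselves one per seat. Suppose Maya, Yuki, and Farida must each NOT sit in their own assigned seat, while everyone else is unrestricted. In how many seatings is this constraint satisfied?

426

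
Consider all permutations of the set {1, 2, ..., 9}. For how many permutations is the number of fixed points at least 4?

6883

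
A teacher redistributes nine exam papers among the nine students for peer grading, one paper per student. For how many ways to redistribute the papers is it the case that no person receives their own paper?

133496

By inclusion-exclusion, !9 = Σ (-1)^k · 9!/k! for k=0..9
= 9! - 9!/1! + 9!/2! - 9!/3! + 9!/4! - 9!/5! + 9!/6! - 9!/7! + 9!/8! - 9!/9!
= 362880 - 362880 + 181440 - 60480 + 15120 - 3024 + 504 - 72 + 9 - 1
= 133496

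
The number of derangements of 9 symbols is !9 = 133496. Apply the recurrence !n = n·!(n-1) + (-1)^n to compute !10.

1334961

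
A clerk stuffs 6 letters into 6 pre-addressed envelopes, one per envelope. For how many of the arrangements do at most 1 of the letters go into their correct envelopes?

529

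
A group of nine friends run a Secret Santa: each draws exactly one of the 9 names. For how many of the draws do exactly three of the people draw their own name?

22260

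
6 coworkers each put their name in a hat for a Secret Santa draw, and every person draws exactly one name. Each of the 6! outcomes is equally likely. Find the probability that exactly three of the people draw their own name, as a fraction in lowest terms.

1/18

Favorable outcomes: C(6,3)·!3 = 20·2 = 40.
Total outcomes: 6! = 720.
Probability = 40/720 = 1/18.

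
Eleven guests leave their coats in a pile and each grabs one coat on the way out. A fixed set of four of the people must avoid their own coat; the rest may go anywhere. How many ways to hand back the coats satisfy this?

Let A_j be the event that the j-th constrained one is fixed. By inclusion-exclusion over the 4 events:
Σ_{j=0}^{4} (-1)^j C(4,j)(11-j)!
= C(4,0)·11! - C(4,1)·10! + C(4,2)·9! - C(4,3)·8! + C(4,4)·7!
= 39916800 - 14515200 + 2177280 - 161280 + 5040
= 27422640

27422640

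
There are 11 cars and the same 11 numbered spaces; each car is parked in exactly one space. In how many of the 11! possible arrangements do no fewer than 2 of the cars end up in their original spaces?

# with exactly i fixed is C(11,i)·!(11-i); sum over i=2..11:
  i=2: C(11,2)·!9 = 55·133496 = 7342280
  i=3: C(11,3)·!8 = 165·14833 = 2447445
  i=4: C(11,4)·!7 = 330·1854 = 611820
  i=5: C(11,5)·!6 = 462·265 = 122430
  i=6: C(11,6)·!5 = 462·44 = 20328
  i=7: C(11,7)·!4 = 330·9 = 2970
  i=8: C(11,8)·!3 = 165·2 = 330
  i=9: C(11,9)·!2 = 55·1 = 55
  i=10: C(11,10)·!1 = 11·0 = 0
  i=11: C(11,11)·!0 = 1·1 = 1
Total = 10547659.

10547659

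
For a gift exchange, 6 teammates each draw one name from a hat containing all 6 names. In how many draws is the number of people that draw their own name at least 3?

56

# with exactly i fixed is C(6,i)·!(6-i); sum over i=3..6:
  i=3: C(6,3)·!3 = 20·2 = 40
  i=4: C(6,4)·!2 = 15·1 = 15
  i=5: C(6,5)·!1 = 6·0 = 0
  i=6: C(6,6)·!0 = 1·1 = 1
Total = 56.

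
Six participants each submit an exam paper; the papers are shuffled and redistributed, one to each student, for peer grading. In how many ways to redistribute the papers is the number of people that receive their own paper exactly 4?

15

Pick the 4 fixed positions: C(6,4) = 15 ways.
The other 2 form a derangement: !2 = 1.
Total: 15 × 1 = 15.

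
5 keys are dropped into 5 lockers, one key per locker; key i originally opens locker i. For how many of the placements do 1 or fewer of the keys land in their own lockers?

# with exactly i fixed is C(5,i)·!(5-i); sum over i=0..1:
  i=0: C(5,0)·!5 = 1·44 = 44
  i=1: C(5,1)·!4 = 5·9 = 45
Total = 89.

89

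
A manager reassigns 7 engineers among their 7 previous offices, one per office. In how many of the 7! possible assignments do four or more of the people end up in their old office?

92

Sum C(7,i)·!(7-i) for i = 4..7:
  i=4: C(7,4)·!3 = 35·2 = 70
  i=5: C(7,5)·!2 = 21·1 = 21
  i=6: C(7,6)·!1 = 7·0 = 0
  i=7: C(7,7)·!0 = 1·1 = 1
Total = 92.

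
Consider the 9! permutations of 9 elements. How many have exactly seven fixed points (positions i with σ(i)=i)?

Choose which 7 of the 9 are fixed: C(9,7) = 36.
The other 2 form a derangement: !2 = 1.
Total: 36 × 1 = 36.

36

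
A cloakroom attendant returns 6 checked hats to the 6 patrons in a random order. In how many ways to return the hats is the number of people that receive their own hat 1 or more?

# with exactly i fixed is C(6,i)·!(6-i); sum over i=1..6:
  i=1: C(6,1)·!5 = 6·44 = 264
  i=2: C(6,2)·!4 = 15·9 = 135
  i=3: C(6,3)·!3 = 20·2 = 40
  i=4: C(6,4)·!2 = 15·1 = 15
  i=5: C(6,5)·!1 = 6·0 = 0
  i=6: C(6,6)·!0 = 1·1 = 1
Total = 455.

455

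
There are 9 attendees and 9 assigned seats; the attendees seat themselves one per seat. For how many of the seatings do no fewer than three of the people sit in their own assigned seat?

29143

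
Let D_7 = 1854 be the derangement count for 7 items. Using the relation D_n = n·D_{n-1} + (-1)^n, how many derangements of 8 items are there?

14833

D_8 = 8·1854 + 1 = 14833.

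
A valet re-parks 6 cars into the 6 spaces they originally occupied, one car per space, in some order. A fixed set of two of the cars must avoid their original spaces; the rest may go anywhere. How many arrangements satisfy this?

504

Inclusion-exclusion on the 2 forbidden self-matches:
Σ_{j=0}^{2} (-1)^j C(2,j)(6-j)!
= C(2,0)·6! - C(2,1)·5! + C(2,2)·4!
= 720 - 240 + 24
= 504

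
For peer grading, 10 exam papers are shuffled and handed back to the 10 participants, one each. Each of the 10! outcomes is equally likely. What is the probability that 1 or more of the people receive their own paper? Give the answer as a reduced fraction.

28319/44800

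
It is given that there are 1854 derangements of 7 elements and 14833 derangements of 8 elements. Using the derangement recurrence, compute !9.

!9 = (9-1)·(!8 + !7) = 8·(14833 + 1854) = 8·16687 = 133496.

133496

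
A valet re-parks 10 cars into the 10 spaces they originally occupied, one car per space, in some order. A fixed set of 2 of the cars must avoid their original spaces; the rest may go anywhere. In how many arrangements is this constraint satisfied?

Let A_j be the event that the j-th constrained one is fixed. By inclusion-exclusion over the 2 events:
Σ_{j=0}^{2} (-1)^j C(2,j)(10-j)!
= C(2,0)·10! - C(2,1)·9! + C(2,2)·8!
= 3628800 - 725760 + 40320
= 2943360

2943360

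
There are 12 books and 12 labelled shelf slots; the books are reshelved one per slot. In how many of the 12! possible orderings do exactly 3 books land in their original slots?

Pick the 3 fixed positions: C(12,3) = 220 ways.
The other 9 form a derangement: !9 = 133496.
Total: 220 × 133496 = 29369120.

29369120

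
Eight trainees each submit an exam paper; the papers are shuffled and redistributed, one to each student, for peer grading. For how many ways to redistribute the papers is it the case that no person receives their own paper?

14833

Use !n = (n-1)(!(n-1) + !(n-2)).
!8 = 7·(1854 + 265) = 7·2119 = 14833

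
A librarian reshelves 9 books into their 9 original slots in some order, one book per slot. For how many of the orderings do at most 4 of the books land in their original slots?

# with exactly i fixed is C(9,i)·!(9-i); sum over i=0..4:
  i=0: C(9,0)·!9 = 1·133496 = 133496
  i=1: C(9,1)·!8 = 9·14833 = 133497
  i=2: C(9,2)·!7 = 36·1854 = 66744
  i=3: C(9,3)·!6 = 84·265 = 22260
  i=4: C(9,4)·!5 = 126·44 = 5544
Total = 361541.

361541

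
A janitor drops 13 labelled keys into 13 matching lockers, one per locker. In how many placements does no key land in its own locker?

2290792932

The subfactorial !13 = [13!/e] (nearest integer).
13! = 6227020800, and 6227020800/e ≈ 2290792932.07, so !13 = 2290792932.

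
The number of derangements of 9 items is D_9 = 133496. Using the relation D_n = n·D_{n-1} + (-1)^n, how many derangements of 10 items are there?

D_10 = 10·133496 + 1 = 1334961.

1334961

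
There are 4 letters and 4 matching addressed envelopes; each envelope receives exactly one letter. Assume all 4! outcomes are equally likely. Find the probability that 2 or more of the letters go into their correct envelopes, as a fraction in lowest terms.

7/24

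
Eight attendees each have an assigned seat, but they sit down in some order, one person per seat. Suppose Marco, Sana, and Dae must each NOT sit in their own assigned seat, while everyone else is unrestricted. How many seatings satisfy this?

27240

Inclusion-exclusion on the 3 forbidden self-matches:
Σ_{j=0}^{3} (-1)^j C(3,j)(8-j)!
= C(3,0)·8! - C(3,1)·7! + C(3,2)·6! - C(3,3)·5!
= 40320 - 15120 + 2160 - 120
= 27240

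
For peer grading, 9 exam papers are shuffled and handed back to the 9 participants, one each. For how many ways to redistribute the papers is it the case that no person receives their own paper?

133496

Recurrence: !9 = 8·(!8 + !7).
!9 = 8·(14833 + 1854) = 8·16687 = 133496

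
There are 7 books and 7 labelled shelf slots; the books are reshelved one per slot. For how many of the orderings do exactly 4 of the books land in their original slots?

Choose which 4 of the 7 are fixed: C(7,4) = 35.
The other 3 form a derangement: !3 = 2.
Total: 35 × 2 = 70.

70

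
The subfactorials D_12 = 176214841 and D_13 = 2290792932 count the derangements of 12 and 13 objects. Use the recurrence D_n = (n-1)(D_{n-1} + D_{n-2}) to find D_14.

D_14 = (14-1)·(D_13 + D_12) = 13·(2290792932 + 176214841) = 13·2467007773 = 32071101049.

32071101049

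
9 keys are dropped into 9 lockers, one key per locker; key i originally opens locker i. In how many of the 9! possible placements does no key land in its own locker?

By inclusion-exclusion, !9 = Σ (-1)^k · 9!/k! for k=0..9
= 9! - 9!/1! + 9!/2! - 9!/3! + 9!/4! - 9!/5! + 9!/6! - 9!/7! + 9!/8! - 9!/9!
= 362880 - 362880 + 181440 - 60480 + 15120 - 3024 + 504 - 72 + 9 - 1
= 133496

133496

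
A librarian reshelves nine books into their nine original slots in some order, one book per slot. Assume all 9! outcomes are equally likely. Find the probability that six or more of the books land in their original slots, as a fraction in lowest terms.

41/72576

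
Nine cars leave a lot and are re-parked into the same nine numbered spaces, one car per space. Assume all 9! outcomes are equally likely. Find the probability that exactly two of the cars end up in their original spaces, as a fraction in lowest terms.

Favorable outcomes: C(9,2)·!7 = 36·1854 = 66744.
Total outcomes: 9! = 362880.
Probability = 66744/362880 = 103/560.

103/560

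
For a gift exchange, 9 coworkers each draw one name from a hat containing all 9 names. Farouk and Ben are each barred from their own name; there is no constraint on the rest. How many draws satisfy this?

287280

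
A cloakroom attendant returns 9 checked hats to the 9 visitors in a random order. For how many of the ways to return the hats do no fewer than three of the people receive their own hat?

29143

Sum C(9,i)·!(9-i) for i = 3..9:
  i=3: C(9,3)·!6 = 84·265 = 22260
  i=4: C(9,4)·!5 = 126·44 = 5544
  i=5: C(9,5)·!4 = 126·9 = 1134
  i=6: C(9,6)·!3 = 84·2 = 168
  i=7: C(9,7)·!2 = 36·1 = 36
  i=8: C(9,8)·!1 = 9·0 = 0
  i=9: C(9,9)·!0 = 1·1 = 1
Total = 29143.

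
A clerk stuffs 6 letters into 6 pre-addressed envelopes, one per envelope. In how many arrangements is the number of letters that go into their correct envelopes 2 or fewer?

664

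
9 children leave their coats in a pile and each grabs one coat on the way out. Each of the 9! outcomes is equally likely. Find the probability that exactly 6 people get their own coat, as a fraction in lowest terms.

1/2160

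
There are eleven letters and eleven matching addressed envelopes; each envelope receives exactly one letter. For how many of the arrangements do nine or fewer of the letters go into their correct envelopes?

39916799

# with exactly i fixed is C(11,i)·!(11-i); sum over i=0..9:
  i=0: C(11,0)·!11 = 1·14684570 = 14684570
  i=1: C(11,1)·!10 = 11·1334961 = 14684571
  i=2: C(11,2)·!9 = 55·133496 = 7342280
  i=3: C(11,3)·!8 = 165·14833 = 2447445
  i=4: C(11,4)·!7 = 330·1854 = 611820
  i=5: C(11,5)·!6 = 462·265 = 122430
  i=6: C(11,6)·!5 = 462·44 = 20328
  i=7: C(11,7)·!4 = 330·9 = 2970
  i=8: C(11,8)·!3 = 165·2 = 330
  i=9: C(11,9)·!2 = 55·1 = 55
Total = 39916799.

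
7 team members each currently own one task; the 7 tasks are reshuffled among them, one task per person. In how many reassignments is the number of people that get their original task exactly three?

Choose which 3 of the 7 are fixed: C(7,3) = 35.
The other 4 form a derangement: !4 = 9.
Total: 35 × 9 = 315.

315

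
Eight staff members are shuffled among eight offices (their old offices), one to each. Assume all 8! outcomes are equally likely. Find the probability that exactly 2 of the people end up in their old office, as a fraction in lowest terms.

53/288

Favorable outcomes: C(8,2)·!6 = 28·265 = 7420.
Total outcomes: 8! = 40320.
Probability = 7420/40320 = 53/288.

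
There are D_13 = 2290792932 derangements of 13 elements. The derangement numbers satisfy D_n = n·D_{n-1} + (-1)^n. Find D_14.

32071101049

D_14 = 14·2290792932 + 1 = 32071101049.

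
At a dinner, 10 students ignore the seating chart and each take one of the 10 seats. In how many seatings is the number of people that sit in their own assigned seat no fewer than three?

291394

# with exactly i fixed is C(10,i)·!(10-i); sum over i=3..10:
  i=3: C(10,3)·!7 = 120·1854 = 222480
  i=4: C(10,4)·!6 = 210·265 = 55650
  i=5: C(10,5)·!5 = 252·44 = 11088
  i=6: C(10,6)·!4 = 210·9 = 1890
  i=7: C(10,7)·!3 = 120·2 = 240
  i=8: C(10,8)·!2 = 45·1 = 45
  i=9: C(10,9)·!1 = 10·0 = 0
  i=10: C(10,10)·!0 = 1·1 = 1
Total = 291394.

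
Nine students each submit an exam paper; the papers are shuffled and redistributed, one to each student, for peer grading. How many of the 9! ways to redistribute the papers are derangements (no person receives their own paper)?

133496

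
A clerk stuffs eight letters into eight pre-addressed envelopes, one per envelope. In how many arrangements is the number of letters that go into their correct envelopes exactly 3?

2464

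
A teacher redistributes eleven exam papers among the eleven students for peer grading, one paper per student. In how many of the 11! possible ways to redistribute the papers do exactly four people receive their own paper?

Choose which 4 of the 11 are fixed: C(11,4) = 330.
The remaining 7 must be deranged: !7 = 1854.
Total: 330 × 1854 = 611820.

611820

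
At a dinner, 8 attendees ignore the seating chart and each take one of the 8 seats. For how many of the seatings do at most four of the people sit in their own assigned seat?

40179

# with exactly i fixed is C(8,i)·!(8-i); sum over i=0..4:
  i=0: C(8,0)·!8 = 1·14833 = 14833
  i=1: C(8,1)·!7 = 8·1854 = 14832
  i=2: C(8,2)·!6 = 28·265 = 7420
  i=3: C(8,3)·!5 = 56·44 = 2464
  i=4: C(8,4)·!4 = 70·9 = 630
Total = 40179.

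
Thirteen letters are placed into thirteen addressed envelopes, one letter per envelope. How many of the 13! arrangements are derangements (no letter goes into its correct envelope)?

2290792932

Use !n = n·!(n-1) + (-1)^n.
!13 = 13·176214841 - 1 = 2290792932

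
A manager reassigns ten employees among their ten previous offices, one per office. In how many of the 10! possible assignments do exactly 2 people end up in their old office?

Pick the 2 fixed positions: C(10,2) = 45 ways.
The remaining 8 must be deranged: !8 = 14833.
Total: 45 × 14833 = 667485.

667485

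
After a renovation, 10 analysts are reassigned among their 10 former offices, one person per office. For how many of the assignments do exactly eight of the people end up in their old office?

Choose which 8 of the 10 are fixed: C(10,8) = 45.
The remaining 2 must be deranged: !2 = 1.
Total: 45 × 1 = 45.

45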